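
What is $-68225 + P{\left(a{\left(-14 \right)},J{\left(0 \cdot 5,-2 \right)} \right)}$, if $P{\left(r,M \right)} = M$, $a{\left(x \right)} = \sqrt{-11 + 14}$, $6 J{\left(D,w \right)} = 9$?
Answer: $- \frac{136447}{2} \approx -68224.0$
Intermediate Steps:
$J{\left(D,w \right)} = \frac{3}{2}$ ($J{\left(D,w \right)} = \frac{1}{6} \cdot 9 = \frac{3}{2}$)
$a{\left(x \right)} = \sqrt{3}$
$-68225 + P{\left(a{\left(-14 \right)},J{\left(0 \cdot 5,-2 \right)} \right)} = -68225 + \frac{3}{2} = - \frac{136447}{2}$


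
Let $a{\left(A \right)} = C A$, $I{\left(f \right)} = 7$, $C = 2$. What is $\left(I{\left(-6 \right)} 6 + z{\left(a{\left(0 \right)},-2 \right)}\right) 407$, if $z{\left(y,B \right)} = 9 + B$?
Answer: $19943$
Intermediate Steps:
$a{\left(A \right)} = 2 A$
$\left(I{\left(-6 \right)} 6 + z{\left(a{\left(0 \right)},-2 \right)}\right) 407 = \left(7 \cdot 6 + \left(9 - 2\right)\right) 407 = \left(42 + 7\right) 407 = 49 \cdot 407 = 19943$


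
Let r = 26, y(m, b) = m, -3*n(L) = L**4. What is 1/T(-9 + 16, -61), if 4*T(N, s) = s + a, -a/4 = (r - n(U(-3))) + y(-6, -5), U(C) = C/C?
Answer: -12/427 ≈ -0.028103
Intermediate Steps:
U(C) = 1
n(L) = -L**4/3
a = -244/3 (a = -4*((26 - (-1)*1**4/3) - 6) = -4*((26 - (-1)/3) - 6) = -4*((26 - 1*(-1/3)) - 6) = -4*((26 + 1/3) - 6) = -4*(79/3 - 6) = -4*61/3 = -244/3 ≈ -81.333)
T(N, s) = -61/3 + s/4 (T(N, s) = (s - 244/3)/4 = (-244/3 + s)/4 = -61/3 + s/4)
1/T(-9 + 16, -61) = 1/(-61/3 + (1/4)*(-61)) = 1/(-61/3 - 61/4) = 1/(-427/12) = -12/427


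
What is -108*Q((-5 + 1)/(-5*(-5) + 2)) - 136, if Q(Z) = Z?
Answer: -120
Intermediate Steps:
-108*Q((-5 + 1)/(-5*(-5) + 2)) - 136 = -108*(-5 + 1)/(-5*(-5) + 2) - 136 = -(-432)/(25 + 2) - 136 = -(-432)/27 - 136 = -108*(-4/27) - 136 = 16 - 136 = -120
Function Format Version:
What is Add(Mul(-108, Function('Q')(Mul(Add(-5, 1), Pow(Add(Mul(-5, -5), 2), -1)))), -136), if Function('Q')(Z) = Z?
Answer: -120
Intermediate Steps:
Add(Mul(-108, Function('Q')(Mul(Add(-5, 1), Pow(Add(Mul(-5, -5), 2), -1)))), -136) = Add(Mul(-108, Mul(Add(-5, 1), Pow(Add(Mul(-5, -5), 2), -1))), -136) = Add(Mul(-108, Mul(-4, Pow(Add(25, 2), -1))), -136) = Add(Mul(-108, Mul(-4, Pow(27, -1))), -136) = Add(Mul(-108, Mul(-4, Rational(1, 27))), -136) = Add(Mul(-108, Rational(-4, 27)), -136) = Add(16, -136) = -120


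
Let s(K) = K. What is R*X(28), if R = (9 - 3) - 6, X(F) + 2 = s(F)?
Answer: 0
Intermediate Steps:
X(F) = -2 + F
R = 0 (R = 6 - 6 = 0)
R*X(28) = 0*(-2 + 28) = 0*26 = 0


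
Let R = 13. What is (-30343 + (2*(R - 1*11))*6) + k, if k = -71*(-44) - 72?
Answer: -27267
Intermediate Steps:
k = 3052 (k = 3124 - 72 = 3052)
(-30343 + (2*(R - 1*11))*6) + k = (-30343 + (2*(13 - 1*11))*6) + 3052 = (-30343 + (2*(13 - 11))*6) + 3052 = (-30343 + (2*2)*6) + 3052 = (-30343 + 4*6) + 3052 = (-30343 + 24) + 3052 = -30319 + 3052 = -27267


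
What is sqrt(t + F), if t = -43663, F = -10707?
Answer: I*sqrt(54370) ≈ 233.17*I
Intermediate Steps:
sqrt(t + F) = sqrt(-43663 - 10707) = sqrt(-54370) = I*sqrt(54370)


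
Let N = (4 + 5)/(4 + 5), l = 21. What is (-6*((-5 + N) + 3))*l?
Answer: 126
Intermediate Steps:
N = 1 (N = 9/9 = 9*(⅑) = 1)
(-6*((-5 + N) + 3))*l = -6*((-5 + 1) + 3)*21 = -6*(-4 + 3)*21 = -6*(-1)*21 = 6*21 = 126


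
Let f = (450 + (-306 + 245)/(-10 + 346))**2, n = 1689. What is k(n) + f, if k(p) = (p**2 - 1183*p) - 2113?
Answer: 119089208137/112896 ≈ 1.0549e+6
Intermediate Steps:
k(p) = -2113 + p**2 - 1183*p
f = 22842997321/112896 (f = (450 - 61/336)**2 = (151139/336)**2 = 22842997321/112896 ≈ 2.0234e+5)
k(n) + f = (-2113 + 1689**2 - 1183*1689) + 22842997321/112896 = (-2113 + 2852721 - 1998087) + 22842997321/112896 = 852521 + 22842997321/112896 = 119089208137/112896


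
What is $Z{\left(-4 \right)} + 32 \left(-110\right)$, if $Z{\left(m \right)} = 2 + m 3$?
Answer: $-3530$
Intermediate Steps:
$Z{\left(m \right)} = 2 + 3 m$
$Z{\left(-4 \right)} + 32 \left(-110\right) = \left(2 + 3 \left(-4\right)\right) + 32 \left(-110\right) = \left(2 - 12\right) - 3520 = -10 - 3520 = -3530$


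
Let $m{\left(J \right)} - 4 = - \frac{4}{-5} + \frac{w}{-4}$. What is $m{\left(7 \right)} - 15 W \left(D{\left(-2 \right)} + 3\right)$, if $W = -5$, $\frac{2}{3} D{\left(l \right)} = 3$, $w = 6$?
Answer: $\frac{2829}{5} \approx 565.8$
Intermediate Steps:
$D{\left(l \right)} = \frac{9}{2}$ ($D{\left(l \right)} = \frac{3}{2} \cdot 3 = \frac{9}{2}$)
$m{\left(J \right)} = \frac{33}{10}$ ($m{\left(J \right)} = 4 + \left(- \frac{4}{-5} + \frac{6}{-4}\right) = 4 + \left(\left(-4\right) \left(- \frac{1}{5}\right) + 6 \left(- \frac{1}{4}\right)\right) = 4 + \left(\frac{4}{5} - \frac{3}{2}\right) = 4 - \frac{7}{10} = \frac{33}{10}$)
$m{\left(7 \right)} - 15 W \left(D{\left(-2 \right)} + 3\right) = \frac{33}{10} - 15 \left(- 5 \left(\frac{9}{2} + 3\right)\right) = \frac{33}{10} - 15 \left(\left(-5\right) \frac{15}{2}\right) = \frac{33}{10} - - \frac{1125}{2} = \frac{33}{10} + \frac{1125}{2} = \frac{2829}{5}$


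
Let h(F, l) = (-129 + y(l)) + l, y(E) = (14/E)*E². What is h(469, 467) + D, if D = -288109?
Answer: -281233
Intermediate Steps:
y(E) = 14*E
h(F, l) = -129 + 15*l (h(F, l) = (-129 + 14*l) + l = -129 + 15*l)
h(469, 467) + D = (-129 + 15*467) - 288109 = (-129 + 7005) - 288109 = 6876 - 288109 = -281233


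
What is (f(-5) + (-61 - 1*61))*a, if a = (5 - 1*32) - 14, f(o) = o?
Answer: 5207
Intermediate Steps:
a = -41 (a = (5 - 32) - 14 = -27 - 14 = -41)
(f(-5) + (-61 - 1*61))*a = (-5 + (-61 - 1*61))*(-41) = (-5 + (-61 - 61))*(-41) = (-5 - 122)*(-41) = -127*(-41) = 5207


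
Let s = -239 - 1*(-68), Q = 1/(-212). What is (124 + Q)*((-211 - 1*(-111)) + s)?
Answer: -7123777/212 ≈ -33603.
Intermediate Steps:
Q = -1/212 ≈ -0.0047170
s = -171 (s = -239 + 68 = -171)
(124 + Q)*((-211 - 1*(-111)) + s) = (124 - 1/212)*((-211 - 1*(-111)) - 171) = 26287*((-211 + 111) - 171)/212 = 26287*(-100 - 171)/212 = (26287/212)*(-271) = -7123777/212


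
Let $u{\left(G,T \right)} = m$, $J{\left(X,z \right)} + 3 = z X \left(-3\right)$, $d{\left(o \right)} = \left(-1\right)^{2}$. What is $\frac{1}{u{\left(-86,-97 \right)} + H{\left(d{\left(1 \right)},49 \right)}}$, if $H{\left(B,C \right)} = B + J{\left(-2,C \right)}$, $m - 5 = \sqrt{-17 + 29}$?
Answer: $\frac{99}{29399} - \frac{2 \sqrt{3}}{88197} \approx 0.0033282$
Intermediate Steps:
$d{\left(o \right)} = 1$
$J{\left(X,z \right)} = -3 - 3 X z$ ($J{\left(X,z \right)} = -3 + z X \left(-3\right) = -3 + X z \left(-3\right) = -3 - 3 X z$)
$m = 5 + 2 \sqrt{3}$ ($m = 5 + \sqrt{-17 + 29} = 5 + \sqrt{12} = 5 + 2 \sqrt{3} \approx 8.4641$)
$u{\left(G,T \right)} = 5 + 2 \sqrt{3}$
$H{\left(B,C \right)} = -3 + B + 6 C$ ($H{\left(B,C \right)} = B - \left(3 - 6 C\right) = B + \left(-3 + 6 C\right) = -3 + B + 6 C$)
$\frac{1}{u{\left(-86,-97 \right)} + H{\left(d{\left(1 \right)},49 \right)}} = \frac{1}{\left(5 + 2 \sqrt{3}\right) + \left(-3 + 1 + 6 \cdot 49\right)} = \frac{1}{\left(5 + 2 \sqrt{3}\right) + \left(-3 + 1 + 294\right)} = \frac{1}{\left(5 + 2 \sqrt{3}\right) + 292} = \frac{1}{297 + 2 \sqrt{3}}$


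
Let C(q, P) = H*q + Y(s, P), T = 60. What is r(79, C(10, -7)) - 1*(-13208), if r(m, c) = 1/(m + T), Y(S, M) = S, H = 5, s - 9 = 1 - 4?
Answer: 1835913/139 ≈ 13208.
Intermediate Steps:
s = 6 (s = 9 + (1 - 4) = 9 - 3 = 6)
C(q, P) = 6 + 5*q (C(q, P) = 5*q + 6 = 6 + 5*q)
r(m, c) = 1/(60 + m) (r(m, c) = 1/(m + 60) = 1/(60 + m))
r(79, C(10, -7)) - 1*(-13208) = 1/(60 + 79) - 1*(-13208) = 1/139 + 13208 = 1835913/139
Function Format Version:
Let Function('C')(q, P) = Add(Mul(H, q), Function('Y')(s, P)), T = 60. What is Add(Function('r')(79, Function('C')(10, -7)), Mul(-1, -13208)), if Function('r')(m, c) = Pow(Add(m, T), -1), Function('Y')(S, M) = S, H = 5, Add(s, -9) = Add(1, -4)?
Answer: Rational(1835913, 139) ≈ 13208.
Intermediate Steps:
s = 6 (s = Add(9, Add(1, -4)) = Add(9, -3) = 6)
Function('C')(q, P) = Add(6, Mul(5, q)) (Function('C')(q, P) = Add(Mul(5, q), 6) = Add(6, Mul(5, q)))
Function('r')(m, c) = Pow(Add(60, m), -1) (Function('r')(m, c) = Pow(Add(m, 60), -1) = Pow(Add(60, m), -1))
Add(Function('r')(79, Function('C')(10, -7)), Mul(-1, -13208)) = Add(Pow(Add(60, 79), -1), Mul(-1, -13208)) = Add(Pow(139, -1), 13208) = Add(Rational(1, 139), 13208) = Rational(1835913, 139)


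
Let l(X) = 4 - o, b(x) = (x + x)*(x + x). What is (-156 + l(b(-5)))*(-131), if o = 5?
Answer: 20567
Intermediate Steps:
b(x) = 4*x² (b(x) = (2*x)*(2*x) = 4*x²)
l(X) = -1 (l(X) = 4 - 1*5 = 4 - 5 = -1)
(-156 + l(b(-5)))*(-131) = (-156 - 1)*(-131) = -157*(-131) = 20567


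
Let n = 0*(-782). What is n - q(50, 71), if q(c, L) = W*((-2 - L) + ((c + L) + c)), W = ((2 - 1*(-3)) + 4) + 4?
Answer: -1274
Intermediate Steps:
n = 0
W = 13 (W = ((2 + 3) + 4) + 4 = (5 + 4) + 4 = 9 + 4 = 13)
q(c, L) = -26 + 26*c (q(c, L) = 13*((-2 - L) + ((c + L) + c)) = 13*((-2 - L) + ((L + c) + c)) = 13*((-2 - L) + (L + 2*c)) = 13*(-2 + 2*c) = -26 + 26*c)
n - q(50, 71) = 0 - (-26 + 26*50) = 0 - (-26 + 1300) = 0 - 1*1274 = 0 - 1274 = -1274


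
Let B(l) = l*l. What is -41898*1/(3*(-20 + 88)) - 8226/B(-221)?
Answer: -20078611/97682 ≈ -205.55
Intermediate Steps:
B(l) = l²
-41898*1/(3*(-20 + 88)) - 8226/B(-221) = -41898*1/(3*(-20 + 88)) - 8226/((-221)²) = -41898/(3*68) - 8226/48841 = -41898/204 - 8226*1/48841 = -41898*1/204 - 8226/48841 = -6983/34 - 8226/48841 = -20078611/97682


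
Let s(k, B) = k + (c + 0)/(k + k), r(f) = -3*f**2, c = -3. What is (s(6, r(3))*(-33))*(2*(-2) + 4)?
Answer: 0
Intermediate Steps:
s(k, B) = k - 3/(2*k) (s(k, B) = k + (-3 + 0)/(k + k) = k - 3*1/(2*k) = k - 3/(2*k))
(s(6, r(3))*(-33))*(2*(-2) + 4) = ((6 - 3/2/6)*(-33))*(2*(-2) + 4) = ((6 - 3/2*1/6)*(-33))*(-4 + 4) = ((6 - 1/4)*(-33))*0 = ((23/4)*(-33))*0 = -759/4*0 = 0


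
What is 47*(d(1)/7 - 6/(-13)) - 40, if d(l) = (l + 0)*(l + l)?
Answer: -444/91 ≈ -4.8791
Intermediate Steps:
d(l) = 2*l² (d(l) = l*(2*l) = 2*l²)
47*(d(1)/7 - 6/(-13)) - 40 = 47*((2*1²)/7 - 6/(-13)) - 40 = 47*((2*1)*(⅐) - 6*(-1/13)) - 40 = 47*(2*(⅐) + 6/13) - 40 = 47*(2/7 + 6/13) - 40 = 47*(68/91) - 40 = 3196/91 - 40 = -444/91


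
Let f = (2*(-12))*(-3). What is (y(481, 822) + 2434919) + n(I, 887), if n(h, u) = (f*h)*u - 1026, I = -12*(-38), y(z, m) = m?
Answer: 31556699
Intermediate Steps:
f = 72 (f = -24*(-3) = 72)
I = 456
n(h, u) = -1026 + 72*h*u (n(h, u) = (72*h)*u - 1026 = 72*h*u - 1026 = -1026 + 72*h*u)
(y(481, 822) + 2434919) + n(I, 887) = (822 + 2434919) + (-1026 + 72*456*887) = 2435741 + (-1026 + 29121984) = 2435741 + 29120958 = 31556699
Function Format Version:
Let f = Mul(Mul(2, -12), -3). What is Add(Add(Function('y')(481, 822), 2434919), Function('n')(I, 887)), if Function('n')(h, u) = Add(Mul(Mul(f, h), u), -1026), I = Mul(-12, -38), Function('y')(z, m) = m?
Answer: 31556699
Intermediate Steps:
f = 72 (f = Mul(-24, -3) = 72)
I = 456
Function('n')(h, u) = Add(-1026, Mul(72, h, u)) (Function('n')(h, u) = Add(Mul(Mul(72, h), u), -1026) = Add(Mul(72, h, u), -1026) = Add(-1026, Mul(72, h, u)))
Add(Add(Function('y')(481, 822), 2434919), Function('n')(I, 887)) = Add(Add(822, 2434919), Add(-1026, Mul(72, 456, 887))) = Add(2435741, Add(-1026, 29121984)) = Add(2435741, 29120958) = 31556699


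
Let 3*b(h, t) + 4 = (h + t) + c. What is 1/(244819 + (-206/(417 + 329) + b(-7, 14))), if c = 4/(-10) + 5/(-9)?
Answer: 50355/12327881156 ≈ 4.0846e-6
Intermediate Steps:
c = -43/45 (c = 4*(-1/10) + 5*(-1/9) = -2/5 - 5/9 = -43/45 ≈ -0.95556)
b(h, t) = -223/135 + h/3 + t/3 (b(h, t) = -4/3 + ((h + t) - 43/45)/3 = -4/3 + (-43/45 + h + t)/3 = -4/3 + (-43/135 + h/3 + t/3) = -223/135 + h/3 + t/3)
1/(244819 + (-206/(417 + 329) + b(-7, 14))) = 1/(244819 + (-206/(417 + 329) + (-223/135 + (1/3)*(-7) + (1/3)*14))) = 1/(244819 + (-206/746 + (-223/135 - 7/3 + 14/3))) = 1/(244819 + ((1/746)*(-206) + 92/135)) = 1/(244819 + (-103/373 + 92/135)) = 1/(244819 + 20411/50355) = 1/(12327881156/50355) = 50355/12327881156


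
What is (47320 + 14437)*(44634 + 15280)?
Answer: 3700108898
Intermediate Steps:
(47320 + 14437)*(44634 + 15280) = 61757*59914 = 3700108898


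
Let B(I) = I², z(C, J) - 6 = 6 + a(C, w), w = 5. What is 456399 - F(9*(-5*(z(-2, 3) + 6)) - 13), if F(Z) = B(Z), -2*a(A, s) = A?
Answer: -297025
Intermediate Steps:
a(A, s) = -A/2
z(C, J) = 12 - C/2 (z(C, J) = 6 + (6 - C/2) = 12 - C/2)
F(Z) = Z²
456399 - F(9*(-5*(z(-2, 3) + 6)) - 13) = 456399 - (9*(-5*((12 - ½*(-2)) + 6)) - 13)² = 456399 - (9*(-5*((12 + 1) + 6)) - 13)² = 456399 - (9*(-5*(13 + 6)) - 13)² = 456399 - (9*(-5*19) - 13)² = 456399 - (9*(-95) - 13)² = 456399 - (-855 - 13)² = 456399 - 1*(-868)² = 456399 - 1*753424 = 456399 - 753424 = -297025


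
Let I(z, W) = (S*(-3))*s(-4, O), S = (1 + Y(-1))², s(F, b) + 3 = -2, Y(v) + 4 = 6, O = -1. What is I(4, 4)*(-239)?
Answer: -32265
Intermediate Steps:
Y(v) = 2 (Y(v) = -4 + 6 = 2)
s(F, b) = -5 (s(F, b) = -3 - 2 = -5)
S = 9 (S = (1 + 2)² = 3² = 9)
I(z, W) = 135 (I(z, W) = (9*(-3))*(-5) = -27*(-5) = 135)
I(4, 4)*(-239) = 135*(-239) = -32265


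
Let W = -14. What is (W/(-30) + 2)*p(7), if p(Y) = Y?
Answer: 259/15 ≈ 17.267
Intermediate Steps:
(W/(-30) + 2)*p(7) = (-14/(-30) + 2)*7 = (-14*(-1/30) + 2)*7 = (7/15 + 2)*7 = (37/15)*7 = 259/15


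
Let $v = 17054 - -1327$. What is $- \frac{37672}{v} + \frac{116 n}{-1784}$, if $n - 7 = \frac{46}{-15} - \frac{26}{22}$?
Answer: $- \frac{45671011}{20494815} \approx -2.2284$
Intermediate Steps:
$v = 18381$ ($v = 17054 + 1327 = 18381$)
$n = \frac{454}{165}$ ($n = 7 + \left(\frac{46}{-15} - \frac{26}{22}\right) = 7 + \left(46 \left(- \frac{1}{15}\right) - \frac{13}{11}\right) = 7 - \frac{701}{165} = \frac{454}{165} \approx 2.7515$)
$- \frac{37672}{v} + \frac{116 n}{-1784} = - \frac{37672}{18381} + \frac{116 \cdot \frac{454}{165}}{-1784} = \left(-37672\right) \frac{1}{18381} + \frac{52664}{165} \left(- \frac{1}{1784}\right) = - \frac{37672}{18381} - \frac{6583}{36795} = - \frac{45671011}{20494815}$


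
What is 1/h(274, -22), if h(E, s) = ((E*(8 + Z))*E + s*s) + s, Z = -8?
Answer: 1/462 ≈ 0.0021645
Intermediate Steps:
h(E, s) = s + s² (h(E, s) = ((E*(8 - 8))*E + s*s) + s = ((E*0)*E + s²) + s = (0*E + s²) + s = (0 + s²) + s = s² + s = s + s²)
1/h(274, -22) = 1/(-22*(1 - 22)) = 1/(-22*(-21)) = 1/462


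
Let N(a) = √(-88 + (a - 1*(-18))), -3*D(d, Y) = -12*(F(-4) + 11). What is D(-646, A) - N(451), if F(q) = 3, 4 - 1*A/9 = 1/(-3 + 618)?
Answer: 56 - √381 ≈ 36.481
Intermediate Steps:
A = 7377/205 (A = 36 - 9/(-3 + 618) = 36 - 9/615 = 36 - 9*1/615 = 36 - 3/205 = 7377/205 ≈ 35.985)
D(d, Y) = 56 (D(d, Y) = -(-4)*(3 + 11) = -(-4)*14 = -⅓*(-168) = 56)
N(a) = √(-70 + a) (N(a) = √(-88 + (a + 18)) = √(-88 + (18 + a)) = √(-70 + a))
D(-646, A) - N(451) = 56 - √(-70 + 451) = 56 - √381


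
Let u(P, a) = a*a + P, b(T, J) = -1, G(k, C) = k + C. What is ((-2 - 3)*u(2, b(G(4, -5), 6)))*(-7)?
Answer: 105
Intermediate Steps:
G(k, C) = C + k
u(P, a) = P + a**2 (u(P, a) = a**2 + P = P + a**2)
((-2 - 3)*u(2, b(G(4, -5), 6)))*(-7) = ((-2 - 3)*(2 + (-1)**2))*(-7) = -5*(2 + 1)*(-7) = -5*3*(-7) = -15*(-7) = 105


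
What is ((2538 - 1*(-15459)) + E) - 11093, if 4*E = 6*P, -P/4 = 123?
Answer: 6166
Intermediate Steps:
P = -492 (P = -4*123 = -492)
E = -738 (E = (6*(-492))/4 = (¼)*(-2952) = -738)
((2538 - 1*(-15459)) + E) - 11093 = ((2538 - 1*(-15459)) - 738) - 11093 = ((2538 + 15459) - 738) - 11093 = (17997 - 738) - 11093 = 17259 - 11093 = 6166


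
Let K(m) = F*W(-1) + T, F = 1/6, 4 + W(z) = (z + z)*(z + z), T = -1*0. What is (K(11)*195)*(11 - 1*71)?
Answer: 0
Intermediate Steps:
T = 0
W(z) = -4 + 4*z² (W(z) = -4 + (z + z)*(z + z) = -4 + (2*z)*(2*z) = -4 + 4*z²)
F = ⅙ ≈ 0.16667
K(m) = 0 (K(m) = (-4 + 4*(-1)²)/6 + 0 = (-4 + 4*1)/6 + 0 = (-4 + 4)/6 + 0 = (⅙)*0 + 0 = 0 + 0 = 0)
(K(11)*195)*(11 - 1*71) = (0*195)*(11 - 1*71) = 0*(11 - 71) = 0*(-60) = 0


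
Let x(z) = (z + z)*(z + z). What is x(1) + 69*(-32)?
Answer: -2204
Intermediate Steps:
x(z) = 4*z² (x(z) = (2*z)*(2*z) = 4*z²)
x(1) + 69*(-32) = 4*1² + 69*(-32) = 4*1 - 2208 = 4 - 2208 = -2204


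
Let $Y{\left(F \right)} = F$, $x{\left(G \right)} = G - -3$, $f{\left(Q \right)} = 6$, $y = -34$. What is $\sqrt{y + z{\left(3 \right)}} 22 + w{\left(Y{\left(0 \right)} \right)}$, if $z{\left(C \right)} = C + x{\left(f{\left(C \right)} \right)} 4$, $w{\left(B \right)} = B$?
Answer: $22 \sqrt{5} \approx 49.193$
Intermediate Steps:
$x{\left(G \right)} = 3 + G$ ($x{\left(G \right)} = G + 3 = 3 + G$)
$z{\left(C \right)} = 36 + C$ ($z{\left(C \right)} = C + \left(3 + 6\right) 4 = C + 9 \cdot 4 = C + 36 = 36 + C$)
$\sqrt{y + z{\left(3 \right)}} 22 + w{\left(Y{\left(0 \right)} \right)} = \sqrt{-34 + \left(36 + 3\right)} 22 + 0 = \sqrt{-34 + 39} \cdot 22 + 0 = \sqrt{5} \cdot 22 + 0 = 22 \sqrt{5} + 0 = 22 \sqrt{5}$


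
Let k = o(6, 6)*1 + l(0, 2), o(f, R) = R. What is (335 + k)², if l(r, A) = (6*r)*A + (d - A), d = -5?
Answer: 111556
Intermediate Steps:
l(r, A) = -5 - A + 6*A*r (l(r, A) = (6*r)*A + (-5 - A) = 6*A*r + (-5 - A) = -5 - A + 6*A*r)
k = -1 (k = 6*1 + (-5 - 1*2 + 6*2*0) = 6 + (-5 - 2 + 0) = 6 - 7 = -1)
(335 + k)² = (335 - 1)² = 334² = 111556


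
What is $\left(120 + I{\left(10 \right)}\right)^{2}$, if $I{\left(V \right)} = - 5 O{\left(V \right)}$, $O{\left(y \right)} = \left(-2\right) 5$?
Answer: $28900$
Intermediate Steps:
$O{\left(y \right)} = -10$
$I{\left(V \right)} = 50$ ($I{\left(V \right)} = \left(-5\right) \left(-10\right) = 50$)
$\left(120 + I{\left(10 \right)}\right)^{2} = \left(120 + 50\right)^{2} = 170^{2} = 28900$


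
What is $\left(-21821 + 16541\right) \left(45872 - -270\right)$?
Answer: $-243629760$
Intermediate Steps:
$\left(-21821 + 16541\right) \left(45872 - -270\right) = - 5280 \left(45872 + 270\right) = \left(-5280\right) 46142 = -243629760$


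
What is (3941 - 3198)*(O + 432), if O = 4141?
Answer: 3397739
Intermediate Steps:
(3941 - 3198)*(O + 432) = (3941 - 3198)*(4141 + 432) = 743*4573 = 3397739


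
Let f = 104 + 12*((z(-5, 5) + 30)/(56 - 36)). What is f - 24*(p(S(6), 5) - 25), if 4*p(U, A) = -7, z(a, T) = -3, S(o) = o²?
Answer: 3811/5 ≈ 762.20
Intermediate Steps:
p(U, A) = -7/4 (p(U, A) = (¼)*(-7) = -7/4)
f = 601/5 (f = 104 + 12*((-3 + 30)/(56 - 36)) = 104 + 12*(27/20) = 104 + 81/5 = 601/5 ≈ 120.20)
f - 24*(p(S(6), 5) - 25) = 601/5 - 24*(-7/4 - 25) = 601/5 - 24*(-107)/4 = 601/5 - 1*(-642) = 601/5 + 642 = 3811/5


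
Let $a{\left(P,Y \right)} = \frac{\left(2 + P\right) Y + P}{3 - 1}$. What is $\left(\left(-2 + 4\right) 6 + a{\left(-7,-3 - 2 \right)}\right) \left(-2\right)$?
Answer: $-42$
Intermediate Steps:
$a{\left(P,Y \right)} = \frac{P}{2} + \frac{Y \left(2 + P\right)}{2}$ ($a{\left(P,Y \right)} = \frac{Y \left(2 + P\right) + P}{2} = \left(P + Y \left(2 + P\right)\right) \frac{1}{2} = \frac{P}{2} + \frac{Y \left(2 + P\right)}{2}$)
$\left(\left(-2 + 4\right) 6 + a{\left(-7,-3 - 2 \right)}\right) \left(-2\right) = \left(\left(-2 + 4\right) 6 + \left(\left(-3 - 2\right) + \frac{1}{2} \left(-7\right) + \frac{1}{2} \left(-7\right) \left(-3 - 2\right)\right)\right) \left(-2\right) = \left(2 \cdot 6 - \left(\frac{17}{2} + \frac{7 \left(-3 - 2\right)}{2}\right)\right) \left(-2\right) = \left(12 - \left(\frac{17}{2} - \frac{35}{2}\right)\right) \left(-2\right) = \left(12 - -9\right) \left(-2\right) = \left(12 + 9\right) \left(-2\right) = 21 \left(-2\right) = -42$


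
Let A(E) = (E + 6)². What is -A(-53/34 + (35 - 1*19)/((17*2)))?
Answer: -27889/1156 ≈ -24.125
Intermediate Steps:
A(E) = (6 + E)²
-A(-53/34 + (35 - 1*19)/((17*2))) = -(6 + (-53/34 + (35 - 1*19)/((17*2))))² = -(6 + (-53*1/34 + (35 - 19)/34))² = -(6 + (-53/34 + 16*(1/34)))² = -(6 + (-53/34 + 8/17))² = -(6 - 37/34)² = -(167/34)² = -1*27889/1156 = -27889/1156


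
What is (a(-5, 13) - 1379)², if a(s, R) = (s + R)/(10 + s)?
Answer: 47430769/25 ≈ 1.8972e+6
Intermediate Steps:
a(s, R) = (R + s)/(10 + s)
(a(-5, 13) - 1379)² = ((13 - 5)/(10 - 5) - 1379)² = (8/5 - 1379)² = (-6887/5)² = 47430769/25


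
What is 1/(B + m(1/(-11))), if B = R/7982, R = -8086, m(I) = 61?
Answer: 307/18416 ≈ 0.016670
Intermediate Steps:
B = -311/307 (B = -8086/7982 = -8086*1/7982 = -311/307 ≈ -1.0130)
1/(B + m(1/(-11))) = 1/(-311/307 + 61) = 1/(18416/307) = 307/18416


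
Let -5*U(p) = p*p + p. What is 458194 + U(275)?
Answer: 443014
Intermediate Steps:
U(p) = -p/5 - p²/5 (U(p) = -(p*p + p)/5 = -(p² + p)/5 = -(p + p²)/5 = -p/5 - p²/5)
458194 + U(275) = 458194 - ⅕*275*(1 + 275) = 458194 - ⅕*275*276 = 458194 - 15180 = 443014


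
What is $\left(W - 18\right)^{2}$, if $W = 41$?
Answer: $529$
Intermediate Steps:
$\left(W - 18\right)^{2} = \left(41 - 18\right)^{2} = 23^{2} = 529$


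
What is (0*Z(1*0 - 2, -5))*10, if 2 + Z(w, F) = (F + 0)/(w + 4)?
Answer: 0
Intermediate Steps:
Z(w, F) = -2 + F/(4 + w) (Z(w, F) = -2 + (F + 0)/(w + 4) = -2 + F/(4 + w))
(0*Z(1*0 - 2, -5))*10 = (0*((-8 - 5 - 2*(1*0 - 2))/(4 + (1*0 - 2))))*10 = (0*((-8 - 5 - 2*(0 - 2))/(4 + (0 - 2))))*10 = (0*((-8 - 5 - 2*(-2))/(4 - 2)))*10 = (0*((-8 - 5 + 4)/2))*10 = (0*((1/2)*(-9)))*10 = (0*(-9/2))*10 = 0*10 = 0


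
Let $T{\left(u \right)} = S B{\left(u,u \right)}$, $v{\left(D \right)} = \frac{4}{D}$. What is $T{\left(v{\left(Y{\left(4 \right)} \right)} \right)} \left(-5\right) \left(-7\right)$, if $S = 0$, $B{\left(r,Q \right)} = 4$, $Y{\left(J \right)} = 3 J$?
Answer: $0$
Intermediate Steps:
$T{\left(u \right)} = 0$ ($T{\left(u \right)} = 0 \cdot 4 = 0$)
$T{\left(v{\left(Y{\left(4 \right)} \right)} \right)} \left(-5\right) \left(-7\right) = 0 \left(-5\right) \left(-7\right) = 0 \left(-7\right) = 0$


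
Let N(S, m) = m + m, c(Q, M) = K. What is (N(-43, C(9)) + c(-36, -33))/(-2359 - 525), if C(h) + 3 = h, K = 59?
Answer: -71/2884 ≈ -0.024619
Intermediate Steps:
c(Q, M) = 59
C(h) = -3 + h
N(S, m) = 2*m
(N(-43, C(9)) + c(-36, -33))/(-2359 - 525) = (2*(-3 + 9) + 59)/(-2359 - 525) = (2*6 + 59)/(-2884) = (12 + 59)*(-1/2884) = 71*(-1/2884) = -71/2884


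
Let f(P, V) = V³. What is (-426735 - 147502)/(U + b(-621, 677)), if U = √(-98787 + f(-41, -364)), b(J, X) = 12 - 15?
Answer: 1722711/48327340 + 574237*I*√48327331/48327340 ≈ 0.035647 + 82.603*I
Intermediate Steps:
b(J, X) = -3
U = I*√48327331 (U = √(-98787 + (-364)³) = √(-98787 - 48228544) = √(-48327331) = I*√48327331 ≈ 6951.8*I)
(-426735 - 147502)/(U + b(-621, 677)) = (-426735 - 147502)/(I*√48327331 - 3) = -574237/(-3 + I*√48327331)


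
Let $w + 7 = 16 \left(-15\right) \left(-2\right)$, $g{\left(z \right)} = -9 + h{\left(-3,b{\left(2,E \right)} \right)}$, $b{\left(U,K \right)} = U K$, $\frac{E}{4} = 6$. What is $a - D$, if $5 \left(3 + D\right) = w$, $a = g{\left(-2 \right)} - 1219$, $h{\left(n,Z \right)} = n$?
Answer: $- \frac{6613}{5} \approx -1322.6$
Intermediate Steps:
$E = 24$ ($E = 4 \cdot 6 = 24$)
$b{\left(U,K \right)} = K U$
$g{\left(z \right)} = -12$ ($g{\left(z \right)} = -9 - 3 = -12$)
$a = -1231$ ($a = -12 - 1219 = -1231$)
$w = 473$ ($w = -7 + 16 \left(-15\right) \left(-2\right) = -7 - -480 = -7 + 480 = 473$)
$D = \frac{458}{5}$ ($D = -3 + \frac{1}{5} \cdot 473 = -3 + \frac{473}{5} = \frac{458}{5} \approx 91.6$)
$a - D = -1231 - \frac{458}{5} = - \frac{6613}{5}$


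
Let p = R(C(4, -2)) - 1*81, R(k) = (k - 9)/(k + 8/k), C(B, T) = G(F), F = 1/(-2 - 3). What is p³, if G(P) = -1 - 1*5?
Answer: -5240822553/10648 ≈ -4.9219e+5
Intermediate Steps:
F = -⅕ (F = 1/(-5) = -⅕ ≈ -0.20000)
G(P) = -6 (G(P) = -1 - 5 = -6)
C(B, T) = -6
R(k) = (-9 + k)/(k + 8/k)
p = -1737/22 (p = -6*(-9 - 6)/(8 + (-6)²) - 1*81 = -6*(-15)/(8 + 36) - 81 = -6*(-15)/44 - 81 = -6*1/44*(-15) - 81 = 45/22 - 81 = -1737/22 ≈ -78.955)
p³ = (-1737/22)³ = -5240822553/10648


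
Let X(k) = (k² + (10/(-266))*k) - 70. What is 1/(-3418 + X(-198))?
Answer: 133/4751218 ≈ 2.7993e-5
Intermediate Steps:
X(k) = -70 + k² - 5*k/133 (X(k) = (k² + (10*(-1/266))*k) - 70 = (k² - 5*k/133) - 70 = -70 + k² - 5*k/133)
1/(-3418 + X(-198)) = 1/(-3418 + (-70 + (-198)² - 5/133*(-198))) = 1/(-3418 + (-70 + 39204 + 990/133)) = 1/(-3418 + 5205812/133) = 1/(4751218/133) = 133/4751218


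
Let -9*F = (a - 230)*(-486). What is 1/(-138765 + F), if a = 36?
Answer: -1/149241 ≈ -6.7006e-6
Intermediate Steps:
F = -10476 (F = -(36 - 230)*(-486)/9 = -(-194)*(-486)/9 = -⅑*94284 = -10476)
1/(-138765 + F) = 1/(-138765 - 10476) = 1/(-149241) = -1/149241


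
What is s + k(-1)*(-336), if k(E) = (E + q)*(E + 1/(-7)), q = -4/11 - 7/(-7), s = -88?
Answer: -2504/11 ≈ -227.64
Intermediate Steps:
q = 7/11 (q = -4*1/11 - 7*(-⅐) = -4/11 + 1 = 7/11 ≈ 0.63636)
k(E) = (-⅐ + E)*(7/11 + E) (k(E) = (E + 7/11)*(E + 1/(-7)) = (7/11 + E)*(E - ⅐) = (7/11 + E)*(-⅐ + E) = (-⅐ + E)*(7/11 + E))
s + k(-1)*(-336) = -88 + (-1/11 + (-1)² + (38/77)*(-1))*(-336) = -88 + (-1/11 + 1 - 38/77)*(-336) = -88 + (32/77)*(-336) = -88 - 1536/11 = -2504/11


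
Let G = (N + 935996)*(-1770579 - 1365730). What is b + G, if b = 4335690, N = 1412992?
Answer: -7367147869602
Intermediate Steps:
G = -7367152205292 (G = (1412992 + 935996)*(-1770579 - 1365730) = 2348988*(-3136309) = -7367152205292)
b + G = 4335690 - 7367152205292 = -7367147869602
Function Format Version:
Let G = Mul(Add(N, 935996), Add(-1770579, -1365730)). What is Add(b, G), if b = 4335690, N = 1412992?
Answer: -7367147869602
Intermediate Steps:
G = -7367152205292 (G = Mul(Add(1412992, 935996), Add(-1770579, -1365730)) = Mul(2348988, -3136309) = -7367152205292)
Add(b, G) = Add(4335690, -7367152205292) = -7367147869602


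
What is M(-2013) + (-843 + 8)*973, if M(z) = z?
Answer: -814468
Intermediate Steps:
M(-2013) + (-843 + 8)*973 = -2013 + (-843 + 8)*973 = -2013 - 835*973 = -2013 - 812455 = -814468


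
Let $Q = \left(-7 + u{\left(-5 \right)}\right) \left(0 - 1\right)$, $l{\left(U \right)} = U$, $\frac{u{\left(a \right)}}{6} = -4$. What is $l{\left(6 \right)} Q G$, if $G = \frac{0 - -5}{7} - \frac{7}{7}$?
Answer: $- \frac{372}{7} \approx -53.143$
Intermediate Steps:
$u{\left(a \right)} = -24$ ($u{\left(a \right)} = 6 \left(-4\right) = -24$)
$G = - \frac{2}{7}$ ($G = \left(0 + 5\right) \frac{1}{7} - 1 = 5 \cdot \frac{1}{7} - 1 = \frac{5}{7} - 1 = - \frac{2}{7} \approx -0.28571$)
$Q = 31$ ($Q = \left(-7 - 24\right) \left(0 - 1\right) = \left(-31\right) \left(-1\right) = 31$)
$l{\left(6 \right)} Q G = 6 \cdot 31 \left(- \frac{2}{7}\right) = 186 \left(- \frac{2}{7}\right) = - \frac{372}{7}$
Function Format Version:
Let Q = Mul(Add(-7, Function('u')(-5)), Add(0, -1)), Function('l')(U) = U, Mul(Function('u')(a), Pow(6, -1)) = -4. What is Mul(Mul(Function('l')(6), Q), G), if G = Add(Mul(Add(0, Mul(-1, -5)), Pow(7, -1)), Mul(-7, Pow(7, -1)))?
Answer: Rational(-372, 7) ≈ -53.143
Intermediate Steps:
Function('u')(a) = -24 (Function('u')(a) = Mul(6, -4) = -24)
G = Rational(-2, 7) (G = Add(Mul(Add(0, 5), Rational(1, 7)), Mul(-7, Rational(1, 7))) = Add(Mul(5, Rational(1, 7)), -1) = Add(Rational(5, 7), -1) = Rational(-2, 7) ≈ -0.28571)
Q = 31 (Q = Mul(Add(-7, -24), Add(0, -1)) = Mul(-31, -1) = 31)
Mul(Mul(Function('l')(6), Q), G) = Mul(Mul(6, 31), Rational(-2, 7)) = Mul(186, Rational(-2, 7)) = Rational(-372, 7)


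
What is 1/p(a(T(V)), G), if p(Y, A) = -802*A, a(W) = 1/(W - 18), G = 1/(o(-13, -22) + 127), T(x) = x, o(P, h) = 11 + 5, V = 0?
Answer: -143/802 ≈ -0.17830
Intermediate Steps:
o(P, h) = 16
G = 1/143 (G = 1/(16 + 127) = 1/143 ≈ 0.0069930)
a(W) = 1/(-18 + W)
1/p(a(T(V)), G) = 1/(-802*1/143) = 1/(-802/143) = -143/802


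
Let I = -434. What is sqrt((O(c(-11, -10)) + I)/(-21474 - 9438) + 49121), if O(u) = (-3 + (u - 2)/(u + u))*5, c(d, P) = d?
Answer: sqrt(39440681886298)/28336 ≈ 221.63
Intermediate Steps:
O(u) = -15 + 5*(-2 + u)/(2*u) (O(u) = (-3 + (-2 + u)/((2*u)))*5 = (-3 + (-2 + u)*(1/(2*u)))*5 = (-3 + (-2 + u)/(2*u))*5 = -15 + 5*(-2 + u)/(2*u))
sqrt((O(c(-11, -10)) + I)/(-21474 - 9438) + 49121) = sqrt(((-25/2 - 5/(-11)) - 434)/(-21474 - 9438) + 49121) = sqrt(((-25/2 - 5*(-1/11)) - 434)/(-30912) + 49121) = sqrt(((-25/2 + 5/11) - 434)*(-1/30912) + 49121) = sqrt((-265/22 - 434)*(-1/30912) + 49121) = sqrt(-9813/22*(-1/30912) + 49121) = sqrt(3271/226688 + 49121) = sqrt(11135144519/226688) = sqrt(39440681886298)/28336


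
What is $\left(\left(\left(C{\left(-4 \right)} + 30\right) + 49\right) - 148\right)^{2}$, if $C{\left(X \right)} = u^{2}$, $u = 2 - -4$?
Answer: $1089$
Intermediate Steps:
$u = 6$ ($u = 2 + 4 = 6$)
$C{\left(X \right)} = 36$ ($C{\left(X \right)} = 6^{2} = 36$)
$\left(\left(\left(C{\left(-4 \right)} + 30\right) + 49\right) - 148\right)^{2} = \left(\left(\left(36 + 30\right) + 49\right) - 148\right)^{2} = \left(\left(66 + 49\right) - 148\right)^{2} = \left(115 - 148\right)^{2} = \left(-33\right)^{2} = 1089$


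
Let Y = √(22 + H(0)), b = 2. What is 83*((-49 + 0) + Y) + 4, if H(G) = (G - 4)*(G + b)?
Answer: -4063 + 83*√14 ≈ -3752.4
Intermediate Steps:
H(G) = (-4 + G)*(2 + G) (H(G) = (G - 4)*(G + 2) = (-4 + G)*(2 + G))
Y = √14 (Y = √(22 + (-8 + 0² - 2*0)) = √(22 + (-8 + 0 + 0)) = √(22 - 8) = √14 ≈ 3.7417)
83*((-49 + 0) + Y) + 4 = 83*((-49 + 0) + √14) + 4 = 83*(-49 + √14) + 4 = (-4067 + 83*√14) + 4 = -4063 + 83*√14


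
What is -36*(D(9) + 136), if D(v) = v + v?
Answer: -5544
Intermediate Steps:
D(v) = 2*v
-36*(D(9) + 136) = -36*(2*9 + 136) = -36*(18 + 136) = -36*154 = -5544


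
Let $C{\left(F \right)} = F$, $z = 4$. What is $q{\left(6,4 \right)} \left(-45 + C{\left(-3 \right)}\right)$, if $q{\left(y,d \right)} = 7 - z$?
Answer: $-144$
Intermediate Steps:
$q{\left(y,d \right)} = 3$ ($q{\left(y,d \right)} = 7 - 4 = 3$)
$q{\left(6,4 \right)} \left(-45 + C{\left(-3 \right)}\right) = 3 \left(-45 - 3\right) = 3 \left(-48\right) = -144$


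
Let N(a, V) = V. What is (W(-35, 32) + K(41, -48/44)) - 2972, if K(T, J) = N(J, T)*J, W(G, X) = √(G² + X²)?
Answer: -33184/11 + √2249 ≈ -2969.3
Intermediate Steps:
K(T, J) = J*T (K(T, J) = T*J = J*T)
(W(-35, 32) + K(41, -48/44)) - 2972 = (√((-35)² + 32²) - 48/44*41) - 2972 = (√(1225 + 1024) - 48*1/44*41) - 2972 = (√2249 - 12/11*41) - 2972 = (√2249 - 492/11) - 2972 = (-492/11 + √2249) - 2972 = -33184/11 + √2249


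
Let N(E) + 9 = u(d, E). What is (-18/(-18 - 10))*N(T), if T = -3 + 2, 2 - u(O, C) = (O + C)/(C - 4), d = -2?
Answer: -171/35 ≈ -4.8857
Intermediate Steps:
u(O, C) = 2 - (C + O)/(-4 + C) (u(O, C) = 2 - (O + C)/(C - 4) = 2 - (C + O)/(-4 + C))
T = -1
N(E) = -9 + (-6 + E)/(-4 + E) (N(E) = -9 + (-8 + E - 1*(-2))/(-4 + E) = -9 + (-8 + E + 2)/(-4 + E) = -9 + (-6 + E)/(-4 + E))
(-18/(-18 - 10))*N(T) = (-18/(-18 - 10))*(2*(15 - 4*(-1))/(-4 - 1)) = (-18/(-28))*(2*(15 + 4)/(-5)) = (-18*(-1/28))*(2*(-⅕)*19) = (9/14)*(-38/5) = -171/35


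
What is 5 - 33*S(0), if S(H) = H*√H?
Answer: 5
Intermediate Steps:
S(H) = H^(3/2)
5 - 33*S(0) = 5 - 33*0^(3/2) = 5 - 33*0 = 5 + 0 = 5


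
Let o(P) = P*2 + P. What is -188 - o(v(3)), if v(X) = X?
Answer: -197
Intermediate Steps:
o(P) = 3*P (o(P) = 2*P + P = 3*P)
-188 - o(v(3)) = -188 - 3*3 = -188 - 1*9 = -188 - 9 = -197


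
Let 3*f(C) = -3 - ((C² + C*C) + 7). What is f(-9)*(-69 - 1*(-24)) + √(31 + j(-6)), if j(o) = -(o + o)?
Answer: 2580 + √43 ≈ 2586.6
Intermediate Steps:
j(o) = -2*o
f(C) = -10/3 - 2*C²/3 (f(C) = (-3 - ((C² + C*C) + 7))/3 = (-3 - ((C² + C²) + 7))/3 = (-3 - (2*C² + 7))/3 = (-3 - (7 + 2*C²))/3 = (-3 + (-7 - 2*C²))/3 = (-10 - 2*C²)/3 = -10/3 - 2*C²/3)
f(-9)*(-69 - 1*(-24)) + √(31 + j(-6)) = (-10/3 - ⅔*(-9)²)*(-69 - 1*(-24)) + √(31 - 2*(-6)) = (-10/3 - ⅔*81)*(-69 + 24) + √(31 + 12) = (-10/3 - 54)*(-45) + √43 = -172/3*(-45) + √43 = 2580 + √43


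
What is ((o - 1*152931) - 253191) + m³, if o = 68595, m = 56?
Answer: -161911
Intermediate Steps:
((o - 1*152931) - 253191) + m³ = ((68595 - 1*152931) - 253191) + 56³ = ((68595 - 152931) - 253191) + 175616 = (-84336 - 253191) + 175616 = -337527 + 175616 = -161911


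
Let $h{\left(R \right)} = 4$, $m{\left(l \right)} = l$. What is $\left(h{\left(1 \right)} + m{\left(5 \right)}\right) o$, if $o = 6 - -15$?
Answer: $189$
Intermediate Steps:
$o = 21$ ($o = 6 + 15 = 21$)
$\left(h{\left(1 \right)} + m{\left(5 \right)}\right) o = \left(4 + 5\right) 21 = 9 \cdot 21 = 189$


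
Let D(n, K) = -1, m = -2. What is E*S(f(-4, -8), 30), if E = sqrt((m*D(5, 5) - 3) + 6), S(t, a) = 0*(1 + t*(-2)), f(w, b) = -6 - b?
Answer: 0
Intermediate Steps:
S(t, a) = 0 (S(t, a) = 0*(1 - 2*t) = 0)
E = sqrt(5) (E = sqrt((-2*(-1) - 3) + 6) = sqrt((2 - 3) + 6) = sqrt(-1 + 6) = sqrt(5) ≈ 2.2361)
E*S(f(-4, -8), 30) = sqrt(5)*0 = 0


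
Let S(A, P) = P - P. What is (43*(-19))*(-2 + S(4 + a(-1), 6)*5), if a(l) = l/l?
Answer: 1634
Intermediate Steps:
a(l) = 1
S(A, P) = 0
(43*(-19))*(-2 + S(4 + a(-1), 6)*5) = (43*(-19))*(-2 + 0*5) = -817*(-2 + 0) = -817*(-2) = 1634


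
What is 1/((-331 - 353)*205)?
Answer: -1/140220 ≈ -7.1316e-6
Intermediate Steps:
1/((-331 - 353)*205) = 1/(-684*205) = 1/(-140220) = -1/140220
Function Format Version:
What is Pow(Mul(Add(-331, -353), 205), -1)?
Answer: Rational(-1, 140220) ≈ -7.1316e-6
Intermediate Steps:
Pow(Mul(Add(-331, -353), 205), -1) = Pow(Mul(-684, 205), -1) = Pow(-140220, -1) = Rational(-1, 140220)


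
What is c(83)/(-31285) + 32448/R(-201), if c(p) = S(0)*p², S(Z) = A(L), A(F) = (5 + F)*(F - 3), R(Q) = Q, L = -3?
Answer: -332839804/2096095 ≈ -158.79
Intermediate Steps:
A(F) = (-3 + F)*(5 + F) (A(F) = (5 + F)*(-3 + F) = (-3 + F)*(5 + F))
S(Z) = -12 (S(Z) = -15 + (-3)² + 2*(-3) = -15 + 9 - 6 = -12)
c(p) = -12*p²
c(83)/(-31285) + 32448/R(-201) = -12*83²/(-31285) + 32448/(-201) = -12*6889*(-1/31285) + 32448*(-1/201) = -82668*(-1/31285) - 10816/67 = 82668/31285 - 10816/67 = -332839804/2096095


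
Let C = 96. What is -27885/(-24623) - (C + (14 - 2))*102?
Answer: -271219083/24623 ≈ -11015.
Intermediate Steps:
-27885/(-24623) - (C + (14 - 2))*102 = -27885/(-24623) - (96 + (14 - 2))*102 = -27885*(-1/24623) - (96 + 12)*102 = 27885/24623 - 108*102 = 27885/24623 - 1*11016 = 27885/24623 - 11016 = -271219083/24623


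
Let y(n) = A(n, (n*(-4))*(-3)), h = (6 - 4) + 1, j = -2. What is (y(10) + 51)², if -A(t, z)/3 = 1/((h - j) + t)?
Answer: 64516/25 ≈ 2580.6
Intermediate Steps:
h = 3 (h = 2 + 1 = 3)
A(t, z) = -3/(5 + t) (A(t, z) = -3/((3 - 1*(-2)) + t) = -3/((3 + 2) + t) = -3/(5 + t))
y(n) = -3/(5 + n)
(y(10) + 51)² = (-3/(5 + 10) + 51)² = (-3/15 + 51)² = (-3*1/15 + 51)² = (-⅕ + 51)² = (254/5)² = 64516/25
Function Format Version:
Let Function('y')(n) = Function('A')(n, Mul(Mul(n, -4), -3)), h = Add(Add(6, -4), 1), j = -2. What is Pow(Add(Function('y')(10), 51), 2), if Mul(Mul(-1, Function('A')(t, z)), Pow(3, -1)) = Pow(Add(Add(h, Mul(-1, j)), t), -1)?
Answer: Rational(64516, 25) ≈ 2580.6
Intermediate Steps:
h = 3 (h = Add(2, 1) = 3)
Function('A')(t, z) = Mul(-3, Pow(Add(5, t), -1)) (Function('A')(t, z) = Mul(-3, Pow(Add(Add(3, Mul(-1, -2)), t), -1)) = Mul(-3, Pow(Add(Add(3, 2), t), -1)) = Mul(-3, Pow(Add(5, t), -1)))
Function('y')(n) = Mul(-3, Pow(Add(5, n), -1))
Pow(Add(Function('y')(10), 51), 2) = Pow(Add(Mul(-3, Pow(Add(5, 10), -1)), 51), 2) = Pow(Add(Mul(-3, Pow(15, -1)), 51), 2) = Pow(Add(Mul(-3, Rational(1, 15)), 51), 2) = Pow(Add(Rational(-1, 5), 51), 2) = Pow(Rational(254, 5), 2) = Rational(64516, 25)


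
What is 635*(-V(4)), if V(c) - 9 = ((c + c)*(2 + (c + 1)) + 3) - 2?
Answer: -41910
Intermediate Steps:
V(c) = 10 + 2*c*(3 + c) (V(c) = 9 + (((c + c)*(2 + (c + 1)) + 3) - 2) = 9 + (((2*c)*(2 + (1 + c)) + 3) - 2) = 9 + (((2*c)*(3 + c) + 3) - 2) = 9 + ((2*c*(3 + c) + 3) - 2) = 9 + ((3 + 2*c*(3 + c)) - 2) = 9 + (1 + 2*c*(3 + c)) = 10 + 2*c*(3 + c))
635*(-V(4)) = 635*(-(10 + 2*4² + 6*4)) = 635*(-(10 + 2*16 + 24)) = 635*(-(10 + 32 + 24)) = 635*(-1*66) = 635*(-66) = -41910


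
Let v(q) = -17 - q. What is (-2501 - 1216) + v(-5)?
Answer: -3729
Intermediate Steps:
(-2501 - 1216) + v(-5) = (-2501 - 1216) + (-17 - 1*(-5)) = -3717 + (-17 + 5) = -3717 - 12 = -3729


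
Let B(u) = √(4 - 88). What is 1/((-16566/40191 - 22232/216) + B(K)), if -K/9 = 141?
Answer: -13520823634683/1408206943070173 - 261681269922*I*√21/1408206943070173 ≈ -0.0096014 - 0.00085156*I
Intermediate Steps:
K = -1269 (K = -9*141 = -1269)
B(u) = 2*I*√21 (B(u) = √(-84) = 2*I*√21)
1/((-16566/40191 - 22232/216) + B(K)) = 1/((-16566/40191 - 22232/216) + 2*I*√21) = 1/((-16566*1/40191 - 22232*1/216) + 2*I*√21) = 1/((-5522/13397 - 2779/27) + 2*I*√21) = 1/(-37379357/361719 + 2*I*√21)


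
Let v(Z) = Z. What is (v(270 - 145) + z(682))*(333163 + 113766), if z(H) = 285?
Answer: 183240890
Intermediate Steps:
(v(270 - 145) + z(682))*(333163 + 113766) = ((270 - 145) + 285)*(333163 + 113766) = (125 + 285)*446929 = 410*446929 = 183240890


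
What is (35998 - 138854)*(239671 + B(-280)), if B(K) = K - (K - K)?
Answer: -24622800696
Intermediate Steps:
B(K) = K (B(K) = K - 1*0 = K + 0 = K)
(35998 - 138854)*(239671 + B(-280)) = (35998 - 138854)*(239671 - 280) = -102856*239391 = -24622800696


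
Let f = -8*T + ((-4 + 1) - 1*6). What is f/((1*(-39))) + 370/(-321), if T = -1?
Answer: -4703/4173 ≈ -1.1270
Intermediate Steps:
f = -1 (f = -8*(-1) + ((-4 + 1) - 1*6) = 8 + (-3 - 6) = 8 - 9 = -1)
f/((1*(-39))) + 370/(-321) = -1/(1*(-39)) + 370/(-321) = -1/(-39) + 370*(-1/321) = -1*(-1/39) - 370/321 = 1/39 - 370/321 = -4703/4173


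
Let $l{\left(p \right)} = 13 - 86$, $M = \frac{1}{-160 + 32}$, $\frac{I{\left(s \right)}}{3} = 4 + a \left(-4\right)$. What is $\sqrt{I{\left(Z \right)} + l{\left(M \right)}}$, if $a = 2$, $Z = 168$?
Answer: $i \sqrt{85} \approx 9.2195 i$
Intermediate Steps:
$I{\left(s \right)} = -12$ ($I{\left(s \right)} = 3 \left(4 + 2 \left(-4\right)\right) = 3 \left(4 - 8\right) = 3 \left(-4\right) = -12$)
$M = - \frac{1}{128}$ ($M = \frac{1}{-128} = - \frac{1}{128} \approx -0.0078125$)
$l{\left(p \right)} = -73$ ($l{\left(p \right)} = 13 - 86 = -73$)
$\sqrt{I{\left(Z \right)} + l{\left(M \right)}} = \sqrt{-12 - 73} = \sqrt{-85} = i \sqrt{85}$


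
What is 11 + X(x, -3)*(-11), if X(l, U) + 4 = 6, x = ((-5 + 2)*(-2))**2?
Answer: -11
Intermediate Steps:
x = 36 (x = (-3*(-2))**2 = 6**2 = 36)
X(l, U) = 2 (X(l, U) = -4 + 6 = 2)
11 + X(x, -3)*(-11) = 11 + 2*(-11) = 11 - 22 = -11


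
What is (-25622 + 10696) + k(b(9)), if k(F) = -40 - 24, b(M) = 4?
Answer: -14990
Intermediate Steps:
k(F) = -64
(-25622 + 10696) + k(b(9)) = (-25622 + 10696) - 64 = -14926 - 64 = -14990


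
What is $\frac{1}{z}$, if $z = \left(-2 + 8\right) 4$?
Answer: $\frac{1}{24} \approx 0.041667$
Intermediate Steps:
$z = 24$ ($z = 6 \cdot 4 = 24$)
$\frac{1}{z} = \frac{1}{24}$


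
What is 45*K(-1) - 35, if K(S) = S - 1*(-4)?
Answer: 100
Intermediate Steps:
K(S) = 4 + S (K(S) = S + 4 = 4 + S)
45*K(-1) - 35 = 45*(4 - 1) - 35 = 45*3 - 35 = 135 - 35 = 100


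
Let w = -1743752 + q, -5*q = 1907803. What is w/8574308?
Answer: -10626563/42871540 ≈ -0.24787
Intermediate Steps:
q = -1907803/5 (q = -1/5*1907803 = -1907803/5 ≈ -3.8156e+5)
w = -10626563/5 (w = -1743752 - 1907803/5 = -10626563/5 ≈ -2.1253e+6)
w/8574308 = -10626563/5/8574308 = -10626563/5*1/8574308 = -10626563/42871540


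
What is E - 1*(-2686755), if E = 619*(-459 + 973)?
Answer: 3004921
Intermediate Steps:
E = 318166 (E = 619*514 = 318166)
E - 1*(-2686755) = 318166 - 1*(-2686755) = 318166 + 2686755 = 3004921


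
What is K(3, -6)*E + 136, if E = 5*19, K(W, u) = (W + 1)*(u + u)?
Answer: -4424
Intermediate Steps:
K(W, u) = 2*u*(1 + W) (K(W, u) = (1 + W)*(2*u) = 2*u*(1 + W))
E = 95
K(3, -6)*E + 136 = (2*(-6)*(1 + 3))*95 + 136 = (2*(-6)*4)*95 + 136 = -48*95 + 136 = -4560 + 136 = -4424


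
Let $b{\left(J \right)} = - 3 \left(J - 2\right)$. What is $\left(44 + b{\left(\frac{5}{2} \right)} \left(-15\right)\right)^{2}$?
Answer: $\frac{17689}{4} \approx 4422.3$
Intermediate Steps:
$b{\left(J \right)} = 6 - 3 J$ ($b{\left(J \right)} = - 3 \left(J - 2\right) = - 3 \left(-2 + J\right) = 6 - 3 J$)
$\left(44 + b{\left(\frac{5}{2} \right)} \left(-15\right)\right)^{2} = \left(44 + \left(6 - 3 \cdot \frac{5}{2}\right) \left(-15\right)\right)^{2} = \left(44 + \left(6 - 3 \cdot 5 \cdot \frac{1}{2}\right) \left(-15\right)\right)^{2} = \left(44 + \left(6 - \frac{15}{2}\right) \left(-15\right)\right)^{2} = \left(44 - - \frac{45}{2}\right)^{2} = \left(44 + \frac{45}{2}\right)^{2} = \left(\frac{133}{2}\right)^{2} = \frac{17689}{4}$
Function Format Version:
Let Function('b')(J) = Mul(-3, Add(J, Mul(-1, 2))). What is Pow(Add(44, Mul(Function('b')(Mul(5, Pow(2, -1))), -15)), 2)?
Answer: Rational(17689, 4) ≈ 4422.3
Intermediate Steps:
Function('b')(J) = Add(6, Mul(-3, J)) (Function('b')(J) = Mul(-3, Add(J, -2)) = Mul(-3, Add(-2, J)) = Add(6, Mul(-3, J)))
Pow(Add(44, Mul(Function('b')(Mul(5, Pow(2, -1))), -15)), 2) = Pow(Add(44, Mul(Add(6, Mul(-3, Mul(5, Pow(2, -1)))), -15)), 2) = Pow(Add(44, Mul(Add(6, Mul(-3, Mul(5, Rational(1, 2)))), -15)), 2) = Pow(Add(44, Mul(Add(6, Mul(-3, Rational(5, 2))), -15)), 2) = Pow(Add(44, Mul(Add(6, Rational(-15, 2)), -15)), 2) = Pow(Add(44, Mul(Rational(-3, 2), -15)), 2) = Pow(Add(44, Rational(45, 2)), 2) = Pow(Rational(133, 2), 2) = Rational(17689, 4)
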